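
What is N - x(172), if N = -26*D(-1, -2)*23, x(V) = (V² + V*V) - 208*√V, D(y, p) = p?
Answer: -57972 + 416*√43 ≈ -55244.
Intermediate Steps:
x(V) = -208*√V + 2*V² (x(V) = (V² + V²) - 208*√V = 2*V² - 208*√V = -208*√V + 2*V²)
N = 1196 (N = -26*(-2)*23 = 52*23 = 1196)
N - x(172) = 1196 - (-416*√43 + 2*172²) = 1196 - (-416*√43 + 2*29584) = 1196 - (-416*√43 + 59168) = 1196 - (59168 - 416*√43) = 1196 + (-59168 + 416*√43) = -57972 + 416*√43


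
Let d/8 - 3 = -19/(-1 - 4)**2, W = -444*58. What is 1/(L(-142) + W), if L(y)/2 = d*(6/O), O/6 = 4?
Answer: -25/643576 ≈ -3.8845e-5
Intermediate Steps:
O = 24 (O = 6*4 = 24)
W = -25752
d = 448/25 (d = 24 + 8*(-19/(-1 - 4)**2) = 24 + 8*(-19/((-5)**2)) = 24 + 8*(-19/25) = 24 - 152/25 = 448/25 ≈ 17.920)
L(y) = 224/25 (L(y) = 2*(448*(6/24)/25) = 2*(448*(6*(1/24))/25) = 2*((448/25)*(1/4)) = 2*(112/25) = 224/25)
1/(L(-142) + W) = 1/(224/25 - 25752) = 1/(-643576/25) = -25/643576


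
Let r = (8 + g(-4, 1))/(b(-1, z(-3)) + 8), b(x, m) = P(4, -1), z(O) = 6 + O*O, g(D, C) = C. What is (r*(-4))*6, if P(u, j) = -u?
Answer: -54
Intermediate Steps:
z(O) = 6 + O²
b(x, m) = -4 (b(x, m) = -1*4 = -4)
r = 9/4 (r = (8 + 1)/(-4 + 8) = 9/4 ≈ 2.2500)
(r*(-4))*6 = ((9/4)*(-4))*6 = -9*6 = -54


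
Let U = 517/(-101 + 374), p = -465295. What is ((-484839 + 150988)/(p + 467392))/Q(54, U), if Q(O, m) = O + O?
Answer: -333851/226476 ≈ -1.4741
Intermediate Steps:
U = 517/273 ≈ 1.8938
Q(O, m) = 2*O
((-484839 + 150988)/(p + 467392))/Q(54, U) = ((-484839 + 150988)/(-465295 + 467392))/((2*54)) = -333851/2097/108 = -333851*1/2097*(1/108) = -333851/2097*1/108 = -333851/226476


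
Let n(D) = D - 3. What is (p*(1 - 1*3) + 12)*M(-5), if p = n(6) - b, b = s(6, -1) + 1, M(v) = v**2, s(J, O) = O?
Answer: 150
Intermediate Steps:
n(D) = -3 + D
b = 0 (b = -1 + 1 = 0)
p = 3 (p = (-3 + 6) - 1*0 = 3 + 0 = 3)
(p*(1 - 1*3) + 12)*M(-5) = (3*(1 - 1*3) + 12)*(-5)**2 = (3*(1 - 3) + 12)*25 = (3*(-2) + 12)*25 = (-6 + 12)*25 = 6*25 = 150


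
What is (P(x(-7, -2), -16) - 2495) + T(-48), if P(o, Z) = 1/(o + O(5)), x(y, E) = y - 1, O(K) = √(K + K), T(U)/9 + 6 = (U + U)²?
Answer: 2170661/27 - √10/54 ≈ 80395.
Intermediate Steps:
T(U) = -54 + 36*U² (T(U) = -54 + 9*(U + U)² = -54 + 9*(2*U)² = -54 + 9*(4*U²) = -54 + 36*U²)
O(K) = √2*√K (O(K) = √(2*K) = √2*√K)
x(y, E) = -1 + y
P(o, Z) = 1/(o + √10) (P(o, Z) = 1/(o + √2*√5) = 1/(o + √10))
(P(x(-7, -2), -16) - 2495) + T(-48) = (1/((-1 - 7) + √10) - 2495) + (-54 + 36*(-48)²) = (1/(-8 + √10) - 2495) + (-54 + 36*2304) = (-2495 + 1/(-8 + √10)) + (-54 + 82944) = (-2495 + 1/(-8 + √10)) + 82890 = 80395 + 1/(-8 + √10)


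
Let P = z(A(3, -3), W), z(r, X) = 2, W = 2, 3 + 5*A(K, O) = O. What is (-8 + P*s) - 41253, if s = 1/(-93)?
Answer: -3837275/93 ≈ -41261.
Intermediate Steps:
A(K, O) = -⅗ + O/5
s = -1/93 ≈ -0.010753
P = 2
(-8 + P*s) - 41253 = (-8 + 2*(-1/93)) - 41253 = (-8 - 2/93) - 41253 = -746/93 - 41253 = -3837275/93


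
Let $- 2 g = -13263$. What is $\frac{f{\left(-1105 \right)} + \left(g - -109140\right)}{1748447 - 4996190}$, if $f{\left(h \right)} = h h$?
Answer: $- \frac{2673593}{6495486} \approx -0.41161$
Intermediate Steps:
$g = \frac{13263}{2}$ ($g = \left(- \frac{1}{2}\right) \left(-13263\right) = \frac{13263}{2} \approx 6631.5$)
$f{\left(h \right)} = h^{2}$
$\frac{f{\left(-1105 \right)} + \left(g - -109140\right)}{1748447 - 4996190} = \frac{\left(-1105\right)^{2} + \left(\frac{13263}{2} - -109140\right)}{1748447 - 4996190} = \frac{1221025 + \left(\frac{13263}{2} + 109140\right)}{-3247743} = \left(1221025 + \frac{231543}{2}\right) \left(- \frac{1}{3247743}\right) = \frac{2673593}{2} \left(- \frac{1}{3247743}\right) = - \frac{2673593}{6495486}$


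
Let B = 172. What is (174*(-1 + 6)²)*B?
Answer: 748200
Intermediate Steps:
(174*(-1 + 6)²)*B = (174*(-1 + 6)²)*172 = (174*5²)*172 = (174*25)*172 = 4350*172 = 748200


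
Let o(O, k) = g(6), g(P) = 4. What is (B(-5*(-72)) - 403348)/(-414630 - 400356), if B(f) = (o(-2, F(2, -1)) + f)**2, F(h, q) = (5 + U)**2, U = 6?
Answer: 45142/135831 ≈ 0.33234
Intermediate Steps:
F(h, q) = 121 (F(h, q) = (5 + 6)**2 = 11**2 = 121)
o(O, k) = 4
B(f) = (4 + f)**2
(B(-5*(-72)) - 403348)/(-414630 - 400356) = ((4 - 5*(-72))**2 - 403348)/(-414630 - 400356) = ((4 + 360)**2 - 403348)/(-814986) = (364**2 - 403348)*(-1/814986) = (132496 - 403348)*(-1/814986) = -270852*(-1/814986) = 45142/135831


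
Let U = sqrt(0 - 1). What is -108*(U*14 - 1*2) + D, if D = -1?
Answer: 215 - 1512*I ≈ 215.0 - 1512.0*I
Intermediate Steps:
U = I (U = sqrt(-1) = I ≈ 1.0*I)
-108*(U*14 - 1*2) + D = -108*(I*14 - 1*2) - 1 = -108*(14*I - 2) - 1 = -108*(-2 + 14*I) - 1 = (216 - 1512*I) - 1 = 215 - 1512*I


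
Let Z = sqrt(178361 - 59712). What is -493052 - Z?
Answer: -493052 - sqrt(118649) ≈ -4.9340e+5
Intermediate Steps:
Z = sqrt(118649) ≈ 344.45
-493052 - Z = -493052 - sqrt(118649)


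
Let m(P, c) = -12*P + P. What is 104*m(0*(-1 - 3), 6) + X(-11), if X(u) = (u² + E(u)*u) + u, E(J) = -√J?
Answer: 110 + 11*I*√11 ≈ 110.0 + 36.483*I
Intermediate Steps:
X(u) = u + u² - u^(3/2) (X(u) = (u² + (-√u)*u) + u = (u² - u^(3/2)) + u = u + u² - u^(3/2))
m(P, c) = -11*P
104*m(0*(-1 - 3), 6) + X(-11) = 104*(-0*(-1 - 3)) - 11*(1 - 11 - √(-11)) = 104*(-0*(-4)) - 11*(1 - 11 - I*√11) = 104*(-11*0) - 11*(1 - 11 - I*√11) = 104*0 - 11*(-10 - I*√11) = 0 + (110 + 11*I*√11) = 110 + 11*I*√11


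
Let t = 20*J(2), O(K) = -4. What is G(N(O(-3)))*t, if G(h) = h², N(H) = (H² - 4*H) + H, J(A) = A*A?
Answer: 62720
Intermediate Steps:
J(A) = A²
t = 80 (t = 20*2² = 20*4 = 80)
N(H) = H² - 3*H
G(N(O(-3)))*t = (-4*(-3 - 4))²*80 = (-4*(-7))²*80 = 28²*80 = 784*80 = 62720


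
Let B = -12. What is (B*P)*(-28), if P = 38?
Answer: 12768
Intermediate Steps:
(B*P)*(-28) = -12*38*(-28) = -456*(-28) = 12768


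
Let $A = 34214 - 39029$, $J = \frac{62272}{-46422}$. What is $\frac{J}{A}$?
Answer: $\frac{31136}{111760965} \approx 0.00027859$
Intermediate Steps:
$J = - \frac{31136}{23211}$ ($J = 62272 \left(- \frac{1}{46422}\right) = - \frac{31136}{23211} \approx -1.3414$)
$A = -4815$ ($A = 34214 - 39029 = -4815$)
$\frac{J}{A} = - \frac{31136}{23211 \left(-4815\right)} = \left(- \frac{31136}{23211}\right) \left(- \frac{1}{4815}\right) = \frac{31136}{111760965}$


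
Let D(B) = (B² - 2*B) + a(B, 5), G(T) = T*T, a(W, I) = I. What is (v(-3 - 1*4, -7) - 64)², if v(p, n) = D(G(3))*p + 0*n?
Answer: 291600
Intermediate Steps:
G(T) = T²
D(B) = 5 + B² - 2*B (D(B) = (B² - 2*B) + 5 = 5 + B² - 2*B)
v(p, n) = 68*p (v(p, n) = (5 + (3²)² - 2*3²)*p + 0*n = (5 + 9² - 2*9)*p + 0 = (5 + 81 - 18)*p + 0 = 68*p + 0 = 68*p)
(v(-3 - 1*4, -7) - 64)² = (68*(-3 - 1*4) - 64)² = (68*(-3 - 4) - 64)² = (68*(-7) - 64)² = (-476 - 64)² = (-540)² = 291600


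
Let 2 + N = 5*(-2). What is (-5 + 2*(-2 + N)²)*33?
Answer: 12771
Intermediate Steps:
N = -12 (N = -2 + 5*(-2) = -2 - 10 = -12)
(-5 + 2*(-2 + N)²)*33 = (-5 + 2*(-2 - 12)²)*33 = (-5 + 2*(-14)²)*33 = (-5 + 2*196)*33 = (-5 + 392)*33 = 387*33 = 12771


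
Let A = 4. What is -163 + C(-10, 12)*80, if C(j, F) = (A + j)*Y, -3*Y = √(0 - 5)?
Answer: -163 + 160*I*√5 ≈ -163.0 + 357.77*I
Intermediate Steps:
Y = -I*√5/3 (Y = -√(0 - 5)/3 = -I*√5/3 ≈ -0.74536*I)
C(j, F) = -I*√5*(4 + j)/3 (C(j, F) = (4 + j)*(-I*√5/3) = -I*√5*(4 + j)/3)
-163 + C(-10, 12)*80 = -163 + (I*√5*(-4 - 1*(-10))/3)*80 = -163 + (I*√5*(-4 + 10)/3)*80 = -163 + ((⅓)*I*√5*6)*80 = -163 + (2*I*√5)*80 = -163 + 160*I*√5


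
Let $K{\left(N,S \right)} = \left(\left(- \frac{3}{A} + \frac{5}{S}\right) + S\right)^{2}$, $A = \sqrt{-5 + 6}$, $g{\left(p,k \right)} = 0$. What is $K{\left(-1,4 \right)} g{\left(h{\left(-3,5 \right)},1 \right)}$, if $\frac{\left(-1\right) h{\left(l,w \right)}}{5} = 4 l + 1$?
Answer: $0$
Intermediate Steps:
$h{\left(l,w \right)} = -5 - 20 l$ ($h{\left(l,w \right)} = - 5 \left(4 l + 1\right) = - 5 \left(1 + 4 l\right) = -5 - 20 l$)
$A = 1$ ($A = \sqrt{1} = 1$)
$K{\left(N,S \right)} = \left(-3 + S + \frac{5}{S}\right)^{2}$ ($K{\left(N,S \right)} = \left(\left(- \frac{3}{1} + \frac{5}{S}\right) + S\right)^{2} = \left(\left(\left(-3\right) 1 + \frac{5}{S}\right) + S\right)^{2} = \left(\left(-3 + \frac{5}{S}\right) + S\right)^{2} = \left(-3 + S + \frac{5}{S}\right)^{2}$)
$K{\left(-1,4 \right)} g{\left(h{\left(-3,5 \right)},1 \right)} = \frac{\left(5 + 4^{2} - 12\right)^{2}}{16} \cdot 0 = \frac{\left(5 + 16 - 12\right)^{2}}{16} \cdot 0 = \frac{9^{2}}{16} \cdot 0 = \frac{1}{16} \cdot 81 \cdot 0 = \frac{81}{16} \cdot 0 = 0$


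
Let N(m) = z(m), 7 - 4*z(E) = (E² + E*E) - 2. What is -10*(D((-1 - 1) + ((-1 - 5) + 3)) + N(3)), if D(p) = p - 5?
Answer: 245/2 ≈ 122.50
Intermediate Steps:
z(E) = 9/4 - E²/2 (z(E) = 7/4 - ((E² + E*E) - 2)/4 = 7/4 - ((E² + E²) - 2)/4 = 7/4 - (2*E² - 2)/4 = 7/4 - (-2 + 2*E²)/4 = 7/4 + (½ - E²/2) = 9/4 - E²/2)
D(p) = -5 + p
N(m) = 9/4 - m²/2
-10*(D((-1 - 1) + ((-1 - 5) + 3)) + N(3)) = -10*((-5 + ((-1 - 1) + ((-1 - 5) + 3))) + (9/4 - ½*3²)) = -10*((-5 + (-2 + (-6 + 3))) + (9/4 - ½*9)) = -10*((-5 + (-2 - 3)) + (9/4 - 9/2)) = -10*((-5 - 5) - 9/4) = -10*(-10 - 9/4) = -10*(-49/4) = 245/2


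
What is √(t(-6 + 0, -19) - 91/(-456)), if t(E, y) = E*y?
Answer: 5*√237462/228 ≈ 10.686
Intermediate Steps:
√(t(-6 + 0, -19) - 91/(-456)) = √((-6 + 0)*(-19) - 91/(-456)) = √(-6*(-19) - 91*(-1/456)) = √(114 + 91/456) = √(52075/456) = 5*√237462/228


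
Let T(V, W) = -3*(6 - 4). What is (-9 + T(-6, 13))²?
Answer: 225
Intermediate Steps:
T(V, W) = -6 (T(V, W) = -3*2 = -6)
(-9 + T(-6, 13))² = (-9 - 6)² = (-15)² = 225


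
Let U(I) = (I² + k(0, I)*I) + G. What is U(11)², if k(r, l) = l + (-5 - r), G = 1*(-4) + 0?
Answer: 33489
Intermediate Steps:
G = -4 (G = -4 + 0 = -4)
k(r, l) = -5 + l - r
U(I) = -4 + I² + I*(-5 + I) (U(I) = (I² + (-5 + I - 1*0)*I) - 4 = (I² + (-5 + I + 0)*I) - 4 = (I² + (-5 + I)*I) - 4 = (I² + I*(-5 + I)) - 4 = -4 + I² + I*(-5 + I))
U(11)² = (-4 + 11² + 11*(-5 + 11))² = (-4 + 121 + 11*6)² = (-4 + 121 + 66)² = 183² = 33489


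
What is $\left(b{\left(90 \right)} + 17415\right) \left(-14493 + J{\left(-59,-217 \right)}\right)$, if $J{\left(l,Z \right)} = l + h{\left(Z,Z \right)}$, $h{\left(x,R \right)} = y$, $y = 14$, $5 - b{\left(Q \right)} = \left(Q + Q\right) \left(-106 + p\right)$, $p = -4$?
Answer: $-541104360$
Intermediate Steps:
$b{\left(Q \right)} = 5 + 220 Q$ ($b{\left(Q \right)} = 5 - \left(Q + Q\right) \left(-106 - 4\right) = 5 - 2 Q \left(-110\right) = 5 - - 220 Q = 5 + 220 Q$)
$h{\left(x,R \right)} = 14$
$J{\left(l,Z \right)} = 14 + l$ ($J{\left(l,Z \right)} = l + 14 = 14 + l$)
$\left(b{\left(90 \right)} + 17415\right) \left(-14493 + J{\left(-59,-217 \right)}\right) = \left(\left(5 + 220 \cdot 90\right) + 17415\right) \left(-14493 + \left(14 - 59\right)\right) = \left(\left(5 + 19800\right) + 17415\right) \left(-14493 - 45\right) = \left(19805 + 17415\right) \left(-14538\right) = 37220 \left(-14538\right) = -541104360$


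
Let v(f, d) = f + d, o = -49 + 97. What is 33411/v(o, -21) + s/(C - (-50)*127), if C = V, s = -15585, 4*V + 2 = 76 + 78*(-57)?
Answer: 58406944/47313 ≈ 1234.5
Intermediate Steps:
V = -1093 (V = -1/2 + (76 + 78*(-57))/4 = -1/2 + (76 - 4446)/4 = -1/2 + (1/4)*(-4370) = -1/2 - 2185/2 = -1093)
o = 48
C = -1093
v(f, d) = d + f
33411/v(o, -21) + s/(C - (-50)*127) = 33411/(-21 + 48) - 15585/(-1093 - (-50)*127) = 33411/27 - 15585/(-1093 - 1*(-6350)) = 33411*(1/27) - 15585/(-1093 + 6350) = 11137/9 - 15585/5257 = 58406944/47313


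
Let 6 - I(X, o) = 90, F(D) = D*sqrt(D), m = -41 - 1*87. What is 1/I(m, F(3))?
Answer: -1/84 ≈ -0.011905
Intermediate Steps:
m = -128 (m = -41 - 87 = -128)
F(D) = D**(3/2)
I(X, o) = -84 (I(X, o) = 6 - 1*90 = 6 - 90 = -84)
1/I(m, F(3)) = 1/(-84) = -1/84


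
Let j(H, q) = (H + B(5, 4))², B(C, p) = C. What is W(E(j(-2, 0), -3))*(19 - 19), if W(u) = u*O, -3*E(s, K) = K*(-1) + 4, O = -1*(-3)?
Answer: 0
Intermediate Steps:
O = 3
j(H, q) = (5 + H)² (j(H, q) = (H + 5)² = (5 + H)²)
E(s, K) = -4/3 + K/3 (E(s, K) = -(K*(-1) + 4)/3 = -(-K + 4)/3 = -(4 - K)/3 = -4/3 + K/3)
W(u) = 3*u (W(u) = u*3 = 3*u)
W(E(j(-2, 0), -3))*(19 - 19) = (3*(-4/3 + (⅓)*(-3)))*(19 - 19) = (3*(-4/3 - 1))*0 = (3*(-7/3))*0 = -7*0 = 0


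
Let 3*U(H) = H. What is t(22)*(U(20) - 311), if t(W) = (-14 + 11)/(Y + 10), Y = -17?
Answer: -913/7 ≈ -130.43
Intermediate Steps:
U(H) = H/3
t(W) = 3/7 (t(W) = (-14 + 11)/(-17 + 10) = -3/(-7) = -3*(-⅐) = 3/7)
t(22)*(U(20) - 311) = 3*((⅓)*20 - 311)/7 = 3*(20/3 - 311)/7 = (3/7)*(-913/3) = -913/7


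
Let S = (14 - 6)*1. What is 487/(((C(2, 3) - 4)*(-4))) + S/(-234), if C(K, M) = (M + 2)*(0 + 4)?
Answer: -57235/7488 ≈ -7.6436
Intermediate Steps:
C(K, M) = 8 + 4*M (C(K, M) = (2 + M)*4 = 8 + 4*M)
S = 8 (S = 8*1 = 8)
487/(((C(2, 3) - 4)*(-4))) + S/(-234) = 487/((((8 + 4*3) - 4)*(-4))) + 8/(-234) = 487/((((8 + 12) - 4)*(-4))) + 8*(-1/234) = 487/(((20 - 4)*(-4))) - 4/117 = 487/((16*(-4))) - 4/117 = 487/(-64) - 4/117 = 487*(-1/64) - 4/117 = -487/64 - 4/117 = -57235/7488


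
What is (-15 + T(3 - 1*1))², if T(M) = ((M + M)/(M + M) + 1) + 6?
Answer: 49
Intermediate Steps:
T(M) = 8 (T(M) = ((2*M)/((2*M)) + 1) + 6 = ((2*M)*(1/(2*M)) + 1) + 6 = (1 + 1) + 6 = 2 + 6 = 8)
(-15 + T(3 - 1*1))² = (-15 + 8)² = (-7)² = 49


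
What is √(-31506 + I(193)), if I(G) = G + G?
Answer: 4*I*√1945 ≈ 176.41*I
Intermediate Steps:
I(G) = 2*G
√(-31506 + I(193)) = √(-31506 + 2*193) = √(-31506 + 386) = √(-31120) = 4*I*√1945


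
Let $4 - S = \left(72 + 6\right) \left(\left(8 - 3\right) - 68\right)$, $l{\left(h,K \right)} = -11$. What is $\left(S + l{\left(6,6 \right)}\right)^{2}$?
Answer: $24078649$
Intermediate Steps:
$S = 4918$ ($S = 4 - \left(72 + 6\right) \left(\left(8 - 3\right) - 68\right) = 4 - 78 \left(\left(8 - 3\right) - 68\right) = 4 - 78 \left(5 - 68\right) = 4 - 78 \left(-63\right) = 4 - -4914 = 4 + 4914 = 4918$)
$\left(S + l{\left(6,6 \right)}\right)^{2} = \left(4918 - 11\right)^{2} = 4907^{2} = 24078649$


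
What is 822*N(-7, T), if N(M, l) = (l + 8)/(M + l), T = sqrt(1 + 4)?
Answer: -25071/22 - 6165*sqrt(5)/22 ≈ -1766.2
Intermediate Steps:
T = sqrt(5) ≈ 2.2361
N(M, l) = (8 + l)/(M + l)
822*N(-7, T) = 822*((8 + sqrt(5))/(-7 + sqrt(5))) = 822*(8 + sqrt(5))/(-7 + sqrt(5))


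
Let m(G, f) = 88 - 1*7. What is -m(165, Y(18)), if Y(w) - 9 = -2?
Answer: -81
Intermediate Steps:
Y(w) = 7 (Y(w) = 9 - 2 = 7)
m(G, f) = 81 (m(G, f) = 88 - 7 = 81)
-m(165, Y(18)) = -1*81 = -81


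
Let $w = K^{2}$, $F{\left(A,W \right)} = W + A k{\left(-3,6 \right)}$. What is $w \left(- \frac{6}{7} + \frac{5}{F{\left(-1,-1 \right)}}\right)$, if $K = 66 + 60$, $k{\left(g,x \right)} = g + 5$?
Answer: $-40068$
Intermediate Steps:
$k{\left(g,x \right)} = 5 + g$
$K = 126$
$F{\left(A,W \right)} = W + 2 A$ ($F{\left(A,W \right)} = W + A \left(5 - 3\right) = W + A 2 = W + 2 A$)
$w = 15876$ ($w = 126^{2} = 15876$)
$w \left(- \frac{6}{7} + \frac{5}{F{\left(-1,-1 \right)}}\right) = 15876 \left(- \frac{6}{7} + \frac{5}{-1 + 2 \left(-1\right)}\right) = 15876 \left(\left(-6\right) \frac{1}{7} + \frac{5}{-1 - 2}\right) = 15876 \left(- \frac{6}{7} + \frac{5}{-3}\right) = 15876 \left(- \frac{6}{7} + 5 \left(- \frac{1}{3}\right)\right) = 15876 \left(- \frac{6}{7} - \frac{5}{3}\right) = 15876 \left(- \frac{53}{21}\right) = -40068$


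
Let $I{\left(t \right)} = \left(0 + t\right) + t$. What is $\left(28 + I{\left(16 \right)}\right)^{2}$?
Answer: $3600$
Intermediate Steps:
$I{\left(t \right)} = 2 t$ ($I{\left(t \right)} = t + t = 2 t$)
$\left(28 + I{\left(16 \right)}\right)^{2} = \left(28 + 2 \cdot 16\right)^{2} = \left(28 + 32\right)^{2} = 60^{2} = 3600$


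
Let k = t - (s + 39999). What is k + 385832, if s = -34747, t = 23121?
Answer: 403701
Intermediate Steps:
k = 17869 (k = 23121 - (-34747 + 39999) = 23121 - 1*5252 = 23121 - 5252 = 17869)
k + 385832 = 17869 + 385832 = 403701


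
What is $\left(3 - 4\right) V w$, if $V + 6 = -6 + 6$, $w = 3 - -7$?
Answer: $60$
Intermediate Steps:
$w = 10$ ($w = 3 + 7 = 10$)
$V = -6$ ($V = -6 + \left(-6 + 6\right) = -6 + 0 = -6$)
$\left(3 - 4\right) V w = \left(3 - 4\right) \left(-6\right) 10 = \left(-1\right) \left(-6\right) 10 = 6 \cdot 10 = 60$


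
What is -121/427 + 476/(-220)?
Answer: -57468/23485 ≈ -2.4470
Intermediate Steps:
-121/427 + 476/(-220) = -121*1/427 + 476*(-1/220) = -121/427 - 119/55 = -57468/23485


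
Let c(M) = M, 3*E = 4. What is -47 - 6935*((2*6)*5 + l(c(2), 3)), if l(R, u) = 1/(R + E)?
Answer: -836455/2 ≈ -4.1823e+5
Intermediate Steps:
E = 4/3 (E = (1/3)*4 = 4/3 ≈ 1.3333)
l(R, u) = 1/(4/3 + R) (l(R, u) = 1/(R + 4/3) = 1/(4/3 + R))
-47 - 6935*((2*6)*5 + l(c(2), 3)) = -47 - 6935*((2*6)*5 + 3/(4 + 3*2)) = -47 - 6935*(12*5 + 3/(4 + 6)) = -47 - 6935*(60 + 3/10) = -47 - 6935*603/10 = -47 - 1387*603/2 = -47 - 836361/2 = -836455/2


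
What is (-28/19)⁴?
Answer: 614656/130321 ≈ 4.7165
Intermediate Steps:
(-28/19)⁴ = 614656/130321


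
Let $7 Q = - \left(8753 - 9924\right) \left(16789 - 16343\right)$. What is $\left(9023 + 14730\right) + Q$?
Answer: $\frac{688537}{7} \approx 98362.0$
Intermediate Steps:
$Q = \frac{522266}{7}$ ($Q = \frac{\left(-1\right) \left(8753 - 9924\right) \left(16789 - 16343\right)}{7} = \frac{\left(-1\right) \left(\left(-1171\right) 446\right)}{7} = \frac{\left(-1\right) \left(-522266\right)}{7} = \frac{1}{7} \cdot 522266 = \frac{522266}{7} \approx 74609.0$)
$\left(9023 + 14730\right) + Q = \left(9023 + 14730\right) + \frac{522266}{7} = 23753 + \frac{522266}{7} = \frac{688537}{7}$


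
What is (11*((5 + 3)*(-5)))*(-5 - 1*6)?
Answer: 4840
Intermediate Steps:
(11*((5 + 3)*(-5)))*(-5 - 1*6) = (11*(8*(-5)))*(-5 - 6) = (11*(-40))*(-11) = -440*(-11) = 4840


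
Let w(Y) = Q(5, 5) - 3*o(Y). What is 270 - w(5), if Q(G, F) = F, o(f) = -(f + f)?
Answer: 235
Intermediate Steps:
o(f) = -2*f
w(Y) = 5 + 6*Y (w(Y) = 5 - (-6)*Y = 5 + 6*Y)
270 - w(5) = 270 - (5 + 6*5) = 270 - (5 + 30) = 270 - 1*35 = 270 - 35 = 235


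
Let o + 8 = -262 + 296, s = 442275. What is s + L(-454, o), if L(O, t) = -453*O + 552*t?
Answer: 662289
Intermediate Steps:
o = 26 (o = -8 + (-262 + 296) = -8 + 34 = 26)
s + L(-454, o) = 442275 + (-453*(-454) + 552*26) = 442275 + (205662 + 14352) = 442275 + 220014 = 662289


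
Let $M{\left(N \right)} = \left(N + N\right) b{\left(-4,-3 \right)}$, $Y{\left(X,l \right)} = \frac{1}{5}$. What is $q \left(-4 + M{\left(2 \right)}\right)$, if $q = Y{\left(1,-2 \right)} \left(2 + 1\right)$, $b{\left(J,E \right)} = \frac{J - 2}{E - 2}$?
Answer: $\frac{12}{25} \approx 0.48$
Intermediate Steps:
$Y{\left(X,l \right)} = \frac{1}{5}$
$b{\left(J,E \right)} = \frac{-2 + J}{-2 + E}$
$q = \frac{3}{5}$ ($q = \frac{2 + 1}{5} = \frac{1}{5} \cdot 3 = \frac{3}{5} \approx 0.6$)
$M{\left(N \right)} = \frac{12 N}{5}$ ($M{\left(N \right)} = \left(N + N\right) \frac{-2 - 4}{-2 - 3} = 2 N \frac{1}{-5} \left(-6\right) = 2 N \left(\left(- \frac{1}{5}\right) \left(-6\right)\right) = 2 N \frac{6}{5} = \frac{12 N}{5}$)
$q \left(-4 + M{\left(2 \right)}\right) = \frac{3 \left(-4 + \frac{12}{5} \cdot 2\right)}{5} = \frac{3 \left(-4 + \frac{24}{5}\right)}{5} = \frac{3}{5} \cdot \frac{4}{5} = \frac{12}{25}$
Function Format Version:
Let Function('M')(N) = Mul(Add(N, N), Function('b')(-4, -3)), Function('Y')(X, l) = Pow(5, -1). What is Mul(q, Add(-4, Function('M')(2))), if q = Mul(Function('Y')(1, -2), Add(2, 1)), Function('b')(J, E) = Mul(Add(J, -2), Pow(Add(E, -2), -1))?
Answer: Rational(12, 25) ≈ 0.48000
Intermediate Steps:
Function('Y')(X, l) = Rational(1, 5)
Function('b')(J, E) = Mul(Pow(Add(-2, E), -1), Add(-2, J)) (Function('b')(J, E) = Mul(Add(-2, J), Pow(Add(-2, E), -1)) = Mul(Pow(Add(-2, E), -1), Add(-2, J)))
q = Rational(3, 5) (q = Mul(Rational(1, 5), Add(2, 1)) = Mul(Rational(1, 5), 3) = Rational(3, 5) ≈ 0.60000)
Function('M')(N) = Mul(Rational(12, 5), N) (Function('M')(N) = Mul(Add(N, N), Mul(Pow(Add(-2, -3), -1), Add(-2, -4))) = Mul(Mul(2, N), Mul(Pow(-5, -1), -6)) = Mul(Mul(2, N), Mul(Rational(-1, 5), -6)) = Mul(Mul(2, N), Rational(6, 5)) = Mul(Rational(12, 5), N))
Mul(q, Add(-4, Function('M')(2))) = Mul(Rational(3, 5), Add(-4, Mul(Rational(12, 5), 2))) = Mul(Rational(3, 5), Add(-4, Rational(24, 5))) = Mul(Rational(3, 5), Rational(4, 5)) = Rational(12, 25)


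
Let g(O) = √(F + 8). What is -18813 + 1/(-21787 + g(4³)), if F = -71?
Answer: -8930031298003/474673432 - 3*I*√7/474673432 ≈ -18813.0 - 1.6722e-8*I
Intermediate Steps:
g(O) = 3*I*√7 (g(O) = √(-71 + 8) = √(-63) = 3*I*√7)
-18813 + 1/(-21787 + g(4³)) = -18813 + 1/(-21787 + 3*I*√7)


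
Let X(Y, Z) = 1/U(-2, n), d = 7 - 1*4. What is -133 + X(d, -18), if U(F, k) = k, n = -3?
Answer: -400/3 ≈ -133.33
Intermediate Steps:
d = 3 (d = 7 - 4 = 3)
X(Y, Z) = -1/3 (X(Y, Z) = 1/(-3) = -1/3)
-133 + X(d, -18) = -133 - 1/3 = -400/3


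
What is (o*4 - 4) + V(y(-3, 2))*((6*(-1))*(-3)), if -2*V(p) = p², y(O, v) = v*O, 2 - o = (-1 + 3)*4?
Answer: -352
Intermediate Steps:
o = -6 (o = 2 - (-1 + 3)*4 = 2 - 2*4 = 2 - 1*8 = 2 - 8 = -6)
y(O, v) = O*v
V(p) = -p²/2
(o*4 - 4) + V(y(-3, 2))*((6*(-1))*(-3)) = (-6*4 - 4) + (-(-3*2)²/2)*((6*(-1))*(-3)) = (-24 - 4) + (-½*(-6)²)*(-6*(-3)) = -28 - ½*36*18 = -28 - 18*18 = -28 - 324 = -352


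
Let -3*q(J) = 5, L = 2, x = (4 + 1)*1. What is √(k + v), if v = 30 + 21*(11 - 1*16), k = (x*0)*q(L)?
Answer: 5*I*√3 ≈ 8.6602*I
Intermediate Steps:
x = 5 (x = 5*1 = 5)
q(J) = -5/3 (q(J) = -⅓*5 = -5/3)
k = 0 (k = (5*0)*(-5/3) = 0*(-5/3) = 0)
v = -75 (v = 30 + 21*(11 - 16) = 30 + 21*(-5) = 30 - 105 = -75)
√(k + v) = √(0 - 75) = √(-75) = 5*I*√3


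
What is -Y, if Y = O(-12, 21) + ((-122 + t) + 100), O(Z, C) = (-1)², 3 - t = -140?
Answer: -122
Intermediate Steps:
t = 143 (t = 3 - 1*(-140) = 3 + 140 = 143)
O(Z, C) = 1
Y = 122 (Y = 1 + ((-122 + 143) + 100) = 1 + (21 + 100) = 1 + 121 = 122)
-Y = -1*122 = -122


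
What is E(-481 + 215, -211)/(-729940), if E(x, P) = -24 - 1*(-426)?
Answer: -201/364970 ≈ -0.00055073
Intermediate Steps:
E(x, P) = 402 (E(x, P) = -24 + 426 = 402)
E(-481 + 215, -211)/(-729940) = 402/(-729940) = 402*(-1/729940) = -201/364970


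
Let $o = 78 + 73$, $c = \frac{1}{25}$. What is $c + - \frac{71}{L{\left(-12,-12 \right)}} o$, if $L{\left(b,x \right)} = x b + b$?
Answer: $- \frac{267893}{3300} \approx -81.18$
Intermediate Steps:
$L{\left(b,x \right)} = b + b x$ ($L{\left(b,x \right)} = b x + b = b + b x$)
$c = \frac{1}{25} \approx 0.04$
$o = 151$
$c + - \frac{71}{L{\left(-12,-12 \right)}} o = \frac{1}{25} + - \frac{71}{\left(-12\right) \left(1 - 12\right)} 151 = \frac{1}{25} + - \frac{71}{\left(-12\right) \left(-11\right)} 151 = \frac{1}{25} + - \frac{71}{132} \cdot 151 = \frac{1}{25} + \left(-71\right) \frac{1}{132} \cdot 151 = \frac{1}{25} - \frac{10721}{132} = - \frac{267893}{3300}$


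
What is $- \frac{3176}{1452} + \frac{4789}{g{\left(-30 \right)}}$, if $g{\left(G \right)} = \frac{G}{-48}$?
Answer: $\frac{13903286}{1815} \approx 7660.2$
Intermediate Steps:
$g{\left(G \right)} = - \frac{G}{48}$ ($g{\left(G \right)} = G \left(- \frac{1}{48}\right) = - \frac{G}{48}$)
$- \frac{3176}{1452} + \frac{4789}{g{\left(-30 \right)}} = - \frac{3176}{1452} + \frac{4789}{\left(- \frac{1}{48}\right) \left(-30\right)} = \left(-3176\right) \frac{1}{1452} + \frac{4789}{\frac{5}{8}} = - \frac{794}{363} + 4789 \cdot \frac{8}{5} = - \frac{794}{363} + \frac{38312}{5} = \frac{13903286}{1815}$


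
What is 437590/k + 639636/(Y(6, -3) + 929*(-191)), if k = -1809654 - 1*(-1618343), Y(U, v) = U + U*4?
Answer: -200001807106/33940293199 ≈ -5.8928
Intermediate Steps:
Y(U, v) = 5*U (Y(U, v) = U + 4*U = 5*U)
k = -191311 (k = -1809654 + 1618343 = -191311)
437590/k + 639636/(Y(6, -3) + 929*(-191)) = 437590/(-191311) + 639636/(5*6 + 929*(-191)) = 437590*(-1/191311) + 639636/(30 - 177439) = -437590/191311 + 639636/(-177409) = -437590/191311 + 639636*(-1/177409) = -437590/191311 - 639636/177409 = -200001807106/33940293199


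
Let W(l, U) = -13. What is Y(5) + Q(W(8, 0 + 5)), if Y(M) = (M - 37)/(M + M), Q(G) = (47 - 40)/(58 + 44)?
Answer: -1597/510 ≈ -3.1314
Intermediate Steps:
Q(G) = 7/102
Y(M) = (-37 + M)/(2*M) (Y(M) = (-37 + M)/((2*M)) = (-37 + M)*(1/(2*M)) = (-37 + M)/(2*M))
Y(5) + Q(W(8, 0 + 5)) = (1/2)*(-37 + 5)/5 + 7/102 = (1/2)*(1/5)*(-32) + 7/102 = -16/5 + 7/102 = -1597/510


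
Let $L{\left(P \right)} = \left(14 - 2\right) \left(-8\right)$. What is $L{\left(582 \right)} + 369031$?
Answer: $368935$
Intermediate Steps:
$L{\left(P \right)} = -96$ ($L{\left(P \right)} = 12 \left(-8\right) = -96$)
$L{\left(582 \right)} + 369031 = -96 + 369031 = 368935$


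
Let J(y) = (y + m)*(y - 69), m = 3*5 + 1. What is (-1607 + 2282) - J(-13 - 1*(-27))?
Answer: 2325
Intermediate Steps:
m = 16 (m = 15 + 1 = 16)
J(y) = (-69 + y)*(16 + y) (J(y) = (y + 16)*(y - 69) = (16 + y)*(-69 + y) = (-69 + y)*(16 + y))
(-1607 + 2282) - J(-13 - 1*(-27)) = (-1607 + 2282) - (-1104 + (-13 - 1*(-27))² - 53*(-13 - 1*(-27))) = 675 - (-1104 + (-13 + 27)² - 53*(-13 + 27)) = 675 - (-1104 + 14² - 53*14) = 675 - (-1104 + 196 - 742) = 675 - 1*(-1650) = 675 + 1650 = 2325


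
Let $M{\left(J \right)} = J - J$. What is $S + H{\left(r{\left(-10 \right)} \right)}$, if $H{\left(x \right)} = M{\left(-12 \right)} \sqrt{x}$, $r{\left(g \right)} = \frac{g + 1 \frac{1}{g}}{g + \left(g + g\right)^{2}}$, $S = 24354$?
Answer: $24354$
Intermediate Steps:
$M{\left(J \right)} = 0$
$r{\left(g \right)} = \frac{g + \frac{1}{g}}{g + 4 g^{2}}$ ($r{\left(g \right)} = \frac{g + \frac{1}{g}}{g + \left(2 g\right)^{2}} = \frac{g + \frac{1}{g}}{g + 4 g^{2}}$)
$H{\left(x \right)} = 0$ ($H{\left(x \right)} = 0 \sqrt{x} = 0$)
$S + H{\left(r{\left(-10 \right)} \right)} = 24354 + 0 = 24354$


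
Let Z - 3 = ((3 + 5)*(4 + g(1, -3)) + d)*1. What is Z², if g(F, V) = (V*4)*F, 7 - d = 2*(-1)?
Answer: 2704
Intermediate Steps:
d = 9 (d = 7 - 2*(-1) = 7 - 1*(-2) = 7 + 2 = 9)
g(F, V) = 4*F*V (g(F, V) = (4*V)*F = 4*F*V)
Z = -52 (Z = 3 + ((3 + 5)*(4 + 4*1*(-3)) + 9)*1 = 3 + (8*(4 - 12) + 9)*1 = 3 + (8*(-8) + 9)*1 = 3 + (-64 + 9)*1 = 3 - 55*1 = 3 - 55 = -52)
Z² = (-52)² = 2704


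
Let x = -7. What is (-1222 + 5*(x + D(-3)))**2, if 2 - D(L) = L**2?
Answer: 1669264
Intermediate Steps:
D(L) = 2 - L**2
(-1222 + 5*(x + D(-3)))**2 = (-1222 + 5*(-7 + (2 - 1*(-3)**2)))**2 = (-1222 + 5*(-7 + (2 - 1*9)))**2 = (-1222 + 5*(-7 + (2 - 9)))**2 = (-1222 + 5*(-7 - 7))**2 = (-1222 + 5*(-14))**2 = (-1222 - 70)**2 = (-1292)**2 = 1669264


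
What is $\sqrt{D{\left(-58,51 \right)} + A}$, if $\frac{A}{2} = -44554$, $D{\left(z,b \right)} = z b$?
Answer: $i \sqrt{92066} \approx 303.42 i$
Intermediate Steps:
$D{\left(z,b \right)} = b z$
$A = -89108$ ($A = 2 \left(-44554\right) = -89108$)
$\sqrt{D{\left(-58,51 \right)} + A} = \sqrt{51 \left(-58\right) - 89108} = \sqrt{-2958 - 89108} = \sqrt{-92066} = i \sqrt{92066}$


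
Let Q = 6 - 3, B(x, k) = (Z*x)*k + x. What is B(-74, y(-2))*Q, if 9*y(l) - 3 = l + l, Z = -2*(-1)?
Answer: -518/3 ≈ -172.67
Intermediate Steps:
Z = 2
y(l) = ⅓ + 2*l/9 (y(l) = ⅓ + (l + l)/9 = ⅓ + (2*l)/9 = ⅓ + 2*l/9)
B(x, k) = x + 2*k*x (B(x, k) = (2*x)*k + x = 2*k*x + x = x + 2*k*x)
Q = 3
B(-74, y(-2))*Q = -74*(1 + 2*(⅓ + (2/9)*(-2)))*3 = -74*(1 + 2*(⅓ - 4/9))*3 = -74*(1 + 2*(-⅑))*3 = -74*(1 - 2/9)*3 = -74*7/9*3 = -518/9*3 = -518/3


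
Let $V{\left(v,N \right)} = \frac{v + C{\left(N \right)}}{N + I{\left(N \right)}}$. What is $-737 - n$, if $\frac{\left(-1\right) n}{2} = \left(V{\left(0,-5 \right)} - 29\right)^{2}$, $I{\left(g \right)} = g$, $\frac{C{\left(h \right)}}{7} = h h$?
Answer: $\frac{7175}{2} \approx 3587.5$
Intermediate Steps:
$C{\left(h \right)} = 7 h^{2}$ ($C{\left(h \right)} = 7 h h = 7 h^{2}$)
$V{\left(v,N \right)} = \frac{v + 7 N^{2}}{2 N}$ ($V{\left(v,N \right)} = \frac{v + 7 N^{2}}{N + N} = \frac{v + 7 N^{2}}{2 N}$)
$n = - \frac{8649}{2}$ ($n = - 2 \left(\frac{0 + 7 \left(-5\right)^{2}}{2 \left(-5\right)} - 29\right)^{2} = - 2 \left(\frac{1}{2} \left(- \frac{1}{5}\right) \left(0 + 7 \cdot 25\right) - 29\right)^{2} = - 2 \left(\frac{1}{2} \left(- \frac{1}{5}\right) \left(0 + 175\right) - 29\right)^{2} = - 2 \left(\frac{1}{2} \left(- \frac{1}{5}\right) 175 - 29\right)^{2} = - 2 \left(- \frac{35}{2} - 29\right)^{2} = - 2 \left(- \frac{93}{2}\right)^{2} = \left(-2\right) \frac{8649}{4} = - \frac{8649}{2} \approx -4324.5$)
$-737 - n = -737 - - \frac{8649}{2} = -737 + \frac{8649}{2} = \frac{7175}{2}$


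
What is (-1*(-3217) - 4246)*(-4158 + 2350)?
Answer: 1860432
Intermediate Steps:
(-1*(-3217) - 4246)*(-4158 + 2350) = (3217 - 4246)*(-1808) = -1029*(-1808) = 1860432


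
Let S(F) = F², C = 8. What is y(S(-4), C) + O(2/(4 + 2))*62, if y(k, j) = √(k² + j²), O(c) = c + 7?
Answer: 1364/3 + 8*√5 ≈ 472.56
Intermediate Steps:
O(c) = 7 + c
y(k, j) = √(j² + k²)
y(S(-4), C) + O(2/(4 + 2))*62 = √(8² + ((-4)²)²) + (7 + 2/(4 + 2))*62 = √(64 + 16²) + (7 + 2/6)*62 = √(64 + 256) + (7 + 2*(⅙))*62 = √320 + (7 + ⅓)*62 = 8*√5 + (22/3)*62 = 8*√5 + 1364/3 = 1364/3 + 8*√5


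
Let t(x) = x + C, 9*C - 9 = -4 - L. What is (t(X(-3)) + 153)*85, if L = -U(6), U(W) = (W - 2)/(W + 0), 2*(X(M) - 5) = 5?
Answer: 739585/54 ≈ 13696.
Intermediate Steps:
X(M) = 15/2 (X(M) = 5 + (½)*5 = 5 + 5/2 = 15/2)
U(W) = (-2 + W)/W
L = -⅔ (L = -(-2 + 6)/6 = -4/6 = -1*⅔ = -⅔ ≈ -0.66667)
C = 17/27 (C = 1 + (-4 - 1*(-⅔))/9 = 1 + (-4 + ⅔)/9 = 1 + (⅑)*(-10/3) = 1 - 10/27 = 17/27 ≈ 0.62963)
t(x) = 17/27 + x (t(x) = x + 17/27 = 17/27 + x)
(t(X(-3)) + 153)*85 = ((17/27 + 15/2) + 153)*85 = (439/54 + 153)*85 = (8701/54)*85 = 739585/54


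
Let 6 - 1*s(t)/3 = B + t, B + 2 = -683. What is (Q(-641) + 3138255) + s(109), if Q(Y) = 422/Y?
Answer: 2012740219/641 ≈ 3.1400e+6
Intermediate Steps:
B = -685 (B = -2 - 683 = -685)
s(t) = 2073 - 3*t (s(t) = 18 - 3*(-685 + t) = 18 + (2055 - 3*t) = 2073 - 3*t)
(Q(-641) + 3138255) + s(109) = (422/(-641) + 3138255) + (2073 - 3*109) = (422*(-1/641) + 3138255) + (2073 - 327) = (-422/641 + 3138255) + 1746 = 2011621033/641 + 1746 = 2012740219/641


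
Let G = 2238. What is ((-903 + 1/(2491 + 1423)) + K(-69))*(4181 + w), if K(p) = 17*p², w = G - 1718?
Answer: 1472602714977/3914 ≈ 3.7624e+8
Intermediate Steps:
w = 520 (w = 2238 - 1718 = 520)
((-903 + 1/(2491 + 1423)) + K(-69))*(4181 + w) = ((-903 + 1/(2491 + 1423)) + 17*(-69)²)*(4181 + 520) = ((-903 + 1/3914) + 17*4761)*4701 = ((-903 + 1/3914) + 80937)*4701 = (-3534341/3914 + 80937)*4701 = (313253077/3914)*4701 = 1472602714977/3914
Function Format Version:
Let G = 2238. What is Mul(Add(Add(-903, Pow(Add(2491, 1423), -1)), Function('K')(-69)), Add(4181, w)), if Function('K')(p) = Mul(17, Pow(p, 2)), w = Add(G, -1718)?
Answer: Rational(1472602714977, 3914) ≈ 3.7624e+8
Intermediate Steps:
w = 520 (w = Add(2238, -1718) = 520)
Mul(Add(Add(-903, Pow(Add(2491, 1423), -1)), Function('K')(-69)), Add(4181, w)) = Mul(Add(Add(-903, Pow(Add(2491, 1423), -1)), Mul(17, Pow(-69, 2))), Add(4181, 520)) = Mul(Add(Add(-903, Pow(3914, -1)), Mul(17, 4761)), 4701) = Mul(Add(Add(-903, Rational(1, 3914)), 80937), 4701) = Mul(Add(Rational(-3534341, 3914), 80937), 4701) = Mul(Rational(313253077, 3914), 4701) = Rational(1472602714977, 3914)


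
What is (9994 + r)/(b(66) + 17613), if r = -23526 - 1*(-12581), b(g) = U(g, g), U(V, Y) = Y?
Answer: -317/5893 ≈ -0.053793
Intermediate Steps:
b(g) = g
r = -10945 (r = -23526 + 12581 = -10945)
(9994 + r)/(b(66) + 17613) = (9994 - 10945)/(66 + 17613) = -951/17679 = -951*1/17679 = -317/5893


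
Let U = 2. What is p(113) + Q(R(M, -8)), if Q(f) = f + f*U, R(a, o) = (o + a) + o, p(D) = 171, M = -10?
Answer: 93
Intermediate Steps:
R(a, o) = a + 2*o (R(a, o) = (a + o) + o = a + 2*o)
Q(f) = 3*f (Q(f) = f + f*2 = f + 2*f = 3*f)
p(113) + Q(R(M, -8)) = 171 + 3*(-10 + 2*(-8)) = 171 + 3*(-10 - 16) = 171 + 3*(-26) = 171 - 78 = 93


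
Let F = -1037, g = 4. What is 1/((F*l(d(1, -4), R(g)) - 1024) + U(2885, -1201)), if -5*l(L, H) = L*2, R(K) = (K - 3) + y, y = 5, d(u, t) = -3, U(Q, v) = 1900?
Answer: -5/1842 ≈ -0.0027144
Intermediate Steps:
R(K) = 2 + K (R(K) = (K - 3) + 5 = (-3 + K) + 5 = 2 + K)
l(L, H) = -2*L/5 (l(L, H) = -L*2/5 = -2*L/5)
1/((F*l(d(1, -4), R(g)) - 1024) + U(2885, -1201)) = 1/((-(-2074)*(-3)/5 - 1024) + 1900) = 1/((-1037*6/5 - 1024) + 1900) = 1/((-6222/5 - 1024) + 1900) = 1/(-11342/5 + 1900) = 1/(-1842/5) = -5/1842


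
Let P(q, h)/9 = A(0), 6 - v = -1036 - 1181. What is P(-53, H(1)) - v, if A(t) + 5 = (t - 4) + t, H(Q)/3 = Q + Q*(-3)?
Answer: -2304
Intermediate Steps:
H(Q) = -6*Q (H(Q) = 3*(Q + Q*(-3)) = 3*(Q - 3*Q) = 3*(-2*Q) = -6*Q)
v = 2223 (v = 6 - (-1036 - 1181) = 6 - 1*(-2217) = 6 + 2217 = 2223)
A(t) = -9 + 2*t (A(t) = -5 + ((t - 4) + t) = -5 + ((-4 + t) + t) = -5 + (-4 + 2*t) = -9 + 2*t)
P(q, h) = -81 (P(q, h) = 9*(-9 + 2*0) = 9*(-9 + 0) = 9*(-9) = -81)
P(-53, H(1)) - v = -81 - 1*2223 = -81 - 2223 = -2304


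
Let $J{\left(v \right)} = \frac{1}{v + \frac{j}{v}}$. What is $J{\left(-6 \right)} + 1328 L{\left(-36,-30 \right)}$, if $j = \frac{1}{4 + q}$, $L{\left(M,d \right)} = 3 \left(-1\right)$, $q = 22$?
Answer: $- \frac{3733164}{937} \approx -3984.2$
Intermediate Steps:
$L{\left(M,d \right)} = -3$
$j = \frac{1}{26}$ ($j = \frac{1}{4 + 22} = \frac{1}{26} \approx 0.038462$)
$J{\left(v \right)} = \frac{1}{v + \frac{1}{26 v}}$
$J{\left(-6 \right)} + 1328 L{\left(-36,-30 \right)} = 26 \left(-6\right) \frac{1}{1 + 26 \left(-6\right)^{2}} + 1328 \left(-3\right) = 26 \left(-6\right) \frac{1}{1 + 26 \cdot 36} - 3984 = 26 \left(-6\right) \frac{1}{1 + 936} - 3984 = 26 \left(-6\right) \frac{1}{937} - 3984 = - \frac{156}{937} - 3984 = - \frac{3733164}{937}$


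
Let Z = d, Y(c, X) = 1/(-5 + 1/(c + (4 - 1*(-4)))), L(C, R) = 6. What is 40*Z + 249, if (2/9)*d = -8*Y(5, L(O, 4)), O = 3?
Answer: 1083/2 ≈ 541.50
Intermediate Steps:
Y(c, X) = 1/(-5 + 1/(8 + c)) (Y(c, X) = 1/(-5 + 1/(c + (4 + 4))) = 1/(-5 + 1/(c + 8)) = 1/(-5 + 1/(8 + c)))
d = 117/16 (d = 9*(-8*(-8 - 1*5)/(39 + 5*5))/2 = 9*(-8*(-8 - 5)/(39 + 25))/2 = 9*(-8*(-13)/64)/2 = 9*(-(-13)/8)/2 = 9*(-8*(-13/64))/2 = (9/2)*(13/8) = 117/16 ≈ 7.3125)
Z = 117/16 ≈ 7.3125
40*Z + 249 = 40*(117/16) + 249 = 585/2 + 249 = 1083/2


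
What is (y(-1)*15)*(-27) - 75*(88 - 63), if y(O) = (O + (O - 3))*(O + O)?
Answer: -5925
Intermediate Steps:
y(O) = 2*O*(-3 + 2*O) (y(O) = (O + (-3 + O))*(2*O) = (-3 + 2*O)*(2*O) = 2*O*(-3 + 2*O))
(y(-1)*15)*(-27) - 75*(88 - 63) = ((2*(-1)*(-3 + 2*(-1)))*15)*(-27) - 75*(88 - 63) = ((2*(-1)*(-3 - 2))*15)*(-27) - 75*25 = ((2*(-1)*(-5))*15)*(-27) - 1875 = (10*15)*(-27) - 1875 = 150*(-27) - 1875 = -4050 - 1875 = -5925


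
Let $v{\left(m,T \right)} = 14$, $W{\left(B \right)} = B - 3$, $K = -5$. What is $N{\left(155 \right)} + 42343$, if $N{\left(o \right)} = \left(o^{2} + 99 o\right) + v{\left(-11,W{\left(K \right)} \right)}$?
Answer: $81727$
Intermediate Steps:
$W{\left(B \right)} = -3 + B$ ($W{\left(B \right)} = B - 3 = -3 + B$)
$N{\left(o \right)} = 14 + o^{2} + 99 o$ ($N{\left(o \right)} = \left(o^{2} + 99 o\right) + 14 = 14 + o^{2} + 99 o$)
$N{\left(155 \right)} + 42343 = \left(14 + 155^{2} + 99 \cdot 155\right) + 42343 = \left(14 + 24025 + 15345\right) + 42343 = 39384 + 42343 = 81727$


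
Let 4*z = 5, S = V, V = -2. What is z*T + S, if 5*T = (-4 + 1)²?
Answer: ¼ ≈ 0.25000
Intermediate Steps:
T = 9/5 (T = (-4 + 1)²/5 = (⅕)*(-3)² = (⅕)*9 = 9/5 ≈ 1.8000)
S = -2
z = 5/4 (z = (¼)*5 = 5/4 ≈ 1.2500)
z*T + S = (5/4)*(9/5) - 2 = 9/4 - 2 = ¼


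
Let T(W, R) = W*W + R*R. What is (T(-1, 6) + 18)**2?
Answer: 3025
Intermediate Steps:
T(W, R) = R**2 + W**2 (T(W, R) = W**2 + R**2 = R**2 + W**2)
(T(-1, 6) + 18)**2 = ((6**2 + (-1)**2) + 18)**2 = ((36 + 1) + 18)**2 = (37 + 18)**2 = 55**2 = 3025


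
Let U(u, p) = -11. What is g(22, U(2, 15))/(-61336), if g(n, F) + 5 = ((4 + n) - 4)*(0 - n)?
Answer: 489/61336 ≈ 0.0079725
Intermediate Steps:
g(n, F) = -5 - n² (g(n, F) = -5 + ((4 + n) - 4)*(0 - n) = -5 + n*(-n) = -5 - n²)
g(22, U(2, 15))/(-61336) = (-5 - 1*22²)/(-61336) = (-5 - 1*484)*(-1/61336) = (-5 - 484)*(-1/61336) = -489*(-1/61336) = 489/61336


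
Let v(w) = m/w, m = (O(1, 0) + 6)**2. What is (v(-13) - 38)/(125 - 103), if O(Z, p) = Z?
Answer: -543/286 ≈ -1.8986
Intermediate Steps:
m = 49 (m = (1 + 6)**2 = 7**2 = 49)
v(w) = 49/w
(v(-13) - 38)/(125 - 103) = (49/(-13) - 38)/(125 - 103) = (49*(-1/13) - 38)/22 = (-49/13 - 38)*(1/22) = -543/13*1/22 = -543/286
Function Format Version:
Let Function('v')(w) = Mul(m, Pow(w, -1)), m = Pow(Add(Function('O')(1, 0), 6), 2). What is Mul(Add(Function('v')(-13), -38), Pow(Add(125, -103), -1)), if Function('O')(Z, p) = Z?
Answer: Rational(-543, 286) ≈ -1.8986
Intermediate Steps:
m = 49 (m = Pow(Add(1, 6), 2) = Pow(7, 2) = 49)
Function('v')(w) = Mul(49, Pow(w, -1))
Mul(Add(Function('v')(-13), -38), Pow(Add(125, -103), -1)) = Mul(Add(Mul(49, Pow(-13, -1)), -38), Pow(Add(125, -103), -1)) = Mul(Add(Mul(49, Rational(-1, 13)), -38), Pow(22, -1)) = Mul(Add(Rational(-49, 13), -38), Rational(1, 22)) = Mul(Rational(-543, 13), Rational(1, 22)) = Rational(-543, 286)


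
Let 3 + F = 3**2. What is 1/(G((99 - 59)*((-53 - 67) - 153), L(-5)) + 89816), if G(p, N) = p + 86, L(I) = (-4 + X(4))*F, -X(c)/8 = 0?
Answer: 1/78982 ≈ 1.2661e-5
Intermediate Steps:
X(c) = 0 (X(c) = -8*0 = 0)
F = 6 (F = -3 + 3**2 = -3 + 9 = 6)
L(I) = -24 (L(I) = (-4 + 0)*6 = -4*6 = -24)
G(p, N) = 86 + p
1/(G((99 - 59)*((-53 - 67) - 153), L(-5)) + 89816) = 1/((86 + (99 - 59)*((-53 - 67) - 153)) + 89816) = 1/((86 + 40*(-120 - 153)) + 89816) = 1/((86 + 40*(-273)) + 89816) = 1/((86 - 10920) + 89816) = 1/(-10834 + 89816) = 1/78982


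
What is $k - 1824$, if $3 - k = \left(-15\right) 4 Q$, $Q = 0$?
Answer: $-1821$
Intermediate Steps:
$k = 3$ ($k = 3 - \left(-15\right) 4 \cdot 0 = 3 - \left(-60\right) 0 = 3 - 0 = 3 + 0 = 3$)
$k - 1824 = 3 - 1824 = -1821$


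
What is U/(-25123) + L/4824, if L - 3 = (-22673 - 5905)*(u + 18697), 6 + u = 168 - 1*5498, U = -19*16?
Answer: -47725025269/602952 ≈ -79152.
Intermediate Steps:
U = -304
u = -5336 (u = -6 + (168 - 1*5498) = -6 + (168 - 5498) = -6 - 5330 = -5336)
L = -381830655 (L = 3 + (-22673 - 5905)*(-5336 + 18697) = 3 - 28578*13361 = 3 - 381830658 = -381830655)
U/(-25123) + L/4824 = -304/(-25123) - 381830655/4824 = -304*(-1/25123) - 381830655*1/4824 = 304/25123 - 1899655/24 = -47725025269/602952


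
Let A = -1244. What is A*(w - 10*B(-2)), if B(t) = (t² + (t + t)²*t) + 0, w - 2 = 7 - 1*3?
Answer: -355784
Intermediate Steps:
w = 6 (w = 2 + (7 - 1*3) = 2 + (7 - 3) = 2 + 4 = 6)
B(t) = t² + 4*t³ (B(t) = (t² + (2*t)²*t) + 0 = (t² + (4*t²)*t) + 0 = (t² + 4*t³) + 0 = t² + 4*t³)
A*(w - 10*B(-2)) = -1244*(6 - 10*(-2)²*(1 + 4*(-2))) = -1244*(6 - 40*(1 - 8)) = -1244*(6 - 40*(-7)) = -1244*(6 - 10*(-28)) = -1244*(6 + 280) = -1244*286 = -355784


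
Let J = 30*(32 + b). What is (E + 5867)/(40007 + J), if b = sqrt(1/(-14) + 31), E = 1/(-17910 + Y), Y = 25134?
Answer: 1736312923103/12123802637736 - 211916045*sqrt(6062)/28288872821384 ≈ 0.14263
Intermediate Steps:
E = 1/7224 (E = 1/(-17910 + 25134) = 1/7224 ≈ 0.00013843)
b = sqrt(6062)/14 (b = sqrt(-1/14 + 31) = sqrt(433/14) = sqrt(6062)/14 ≈ 5.5613)
J = 960 + 15*sqrt(6062)/7 (J = 30*(32 + sqrt(6062)/14) = 960 + 15*sqrt(6062)/7 ≈ 1126.8)
(E + 5867)/(40007 + J) = (1/7224 + 5867)/(40007 + (960 + 15*sqrt(6062)/7)) = 42383209/(7224*(40967 + 15*sqrt(6062)/7))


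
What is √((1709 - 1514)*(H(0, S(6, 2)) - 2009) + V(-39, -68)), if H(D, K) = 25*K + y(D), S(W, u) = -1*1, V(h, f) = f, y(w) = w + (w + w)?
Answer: I*√396698 ≈ 629.84*I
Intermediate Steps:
y(w) = 3*w (y(w) = w + 2*w = 3*w)
S(W, u) = -1
H(D, K) = 3*D + 25*K (H(D, K) = 25*K + 3*D = 3*D + 25*K)
√((1709 - 1514)*(H(0, S(6, 2)) - 2009) + V(-39, -68)) = √((1709 - 1514)*((3*0 + 25*(-1)) - 2009) - 68) = √(195*((0 - 25) - 2009) - 68) = √(195*(-25 - 2009) - 68) = √(195*(-2034) - 68) = √(-396630 - 68) = √(-396698) = I*√396698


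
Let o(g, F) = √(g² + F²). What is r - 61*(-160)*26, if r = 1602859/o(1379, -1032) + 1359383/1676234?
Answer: 425362499223/1676234 + 1602859*√2966665/2966665 ≈ 2.5469e+5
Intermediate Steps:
o(g, F) = √(F² + g²)
r = 1359383/1676234 + 1602859*√2966665/2966665 (r = 1602859/(√((-1032)² + 1379²)) + 1359383/1676234 = 1602859/(√(1065024 + 1901641)) + 1359383*(1/1676234) = 1602859/(√2966665) + 1359383/1676234 = 1602859*(√2966665/2966665) + 1359383/1676234 = 1602859*√2966665/2966665 + 1359383/1676234 = 1359383/1676234 + 1602859*√2966665/2966665 ≈ 931.41)
r - 61*(-160)*26 = (1359383/1676234 + 1602859*√2966665/2966665) - 61*(-160)*26 = (1359383/1676234 + 1602859*√2966665/2966665) + 9760*26 = (1359383/1676234 + 1602859*√2966665/2966665) + 253760 = 425362499223/1676234 + 1602859*√2966665/2966665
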